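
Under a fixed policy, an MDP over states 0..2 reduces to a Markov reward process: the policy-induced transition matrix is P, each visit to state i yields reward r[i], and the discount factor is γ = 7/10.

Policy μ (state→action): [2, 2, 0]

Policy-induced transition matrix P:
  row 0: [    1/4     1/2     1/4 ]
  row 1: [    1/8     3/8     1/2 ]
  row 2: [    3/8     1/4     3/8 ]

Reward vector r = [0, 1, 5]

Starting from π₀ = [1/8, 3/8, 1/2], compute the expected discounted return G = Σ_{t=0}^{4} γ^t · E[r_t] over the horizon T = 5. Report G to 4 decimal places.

G = 6.9792

t=0: π = [0.1250, 0.3750, 0.5000], E[r] = 2.8750, γ^t·E[r] = 2.875000, running G = 2.875000
t=1: π = [0.2656, 0.3281, 0.4063], E[r] = 2.3594, γ^t·E[r] = 1.651563, running G = 4.526563
t=2: π = [0.2598, 0.3574, 0.3828], E[r] = 2.2715, γ^t·E[r] = 1.113027, running G = 5.639590
t=3: π = [0.2532, 0.3596, 0.3872], E[r] = 2.2957, γ^t·E[r] = 0.787409, running G = 6.426999
t=4: π = [0.2534, 0.3582, 0.3883], E[r] = 2.2998, γ^t·E[r] = 0.552176, running G = 6.979175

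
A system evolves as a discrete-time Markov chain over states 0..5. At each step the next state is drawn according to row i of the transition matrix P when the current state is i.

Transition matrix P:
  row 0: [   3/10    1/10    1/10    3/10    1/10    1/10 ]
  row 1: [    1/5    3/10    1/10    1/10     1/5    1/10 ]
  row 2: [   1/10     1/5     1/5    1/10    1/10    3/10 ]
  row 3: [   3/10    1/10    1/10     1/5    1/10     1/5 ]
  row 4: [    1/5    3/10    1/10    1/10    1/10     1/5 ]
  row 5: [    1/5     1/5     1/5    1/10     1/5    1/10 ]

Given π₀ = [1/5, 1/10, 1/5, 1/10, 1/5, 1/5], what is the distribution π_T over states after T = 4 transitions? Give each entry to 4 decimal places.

t=0: π = [0.2000, 0.1000, 0.2000, 0.1000, 0.2000, 0.2000]
t=1: π = [0.2100, 0.2000, 0.1400, 0.1500, 0.1300, 0.1700]
t=2: π = [0.2220, 0.1970, 0.1310, 0.1570, 0.1370, 0.1560]
t=3: π = [0.2248, 0.1955, 0.1287, 0.1601, 0.1353, 0.1556]
t=4: π = [0.2256, 0.1946, 0.1284, 0.1610, 0.1351, 0.1553]

π = [0.2256, 0.1946, 0.1284, 0.1610, 0.1351, 0.1553]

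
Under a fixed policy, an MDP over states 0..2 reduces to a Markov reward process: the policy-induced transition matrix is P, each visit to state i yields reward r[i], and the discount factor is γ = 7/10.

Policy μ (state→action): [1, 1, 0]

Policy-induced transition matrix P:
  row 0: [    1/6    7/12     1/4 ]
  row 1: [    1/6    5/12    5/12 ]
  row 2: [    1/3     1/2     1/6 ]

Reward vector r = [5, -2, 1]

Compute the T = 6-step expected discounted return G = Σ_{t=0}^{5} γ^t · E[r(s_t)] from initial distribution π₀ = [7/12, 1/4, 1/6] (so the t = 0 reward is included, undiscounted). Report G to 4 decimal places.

G = 3.2612

t=0: π = [0.5833, 0.2500, 0.1667], E[r] = 2.5833, γ^t·E[r] = 2.583333, running G = 2.583333
t=1: π = [0.1944, 0.5278, 0.2778], E[r] = 0.1944, γ^t·E[r] = 0.136111, running G = 2.719444
t=2: π = [0.2130, 0.4722, 0.3148], E[r] = 0.4352, γ^t·E[r] = 0.213241, running G = 2.932685
t=3: π = [0.2191, 0.4784, 0.3025], E[r] = 0.4414, γ^t·E[r] = 0.151386, running G = 3.084071
t=4: π = [0.2171, 0.4784, 0.3045], E[r] = 0.4331, γ^t·E[r] = 0.103994, running G = 3.188065
t=5: π = [0.2174, 0.4782, 0.3044], E[r] = 0.4350, γ^t·E[r] = 0.073113, running G = 3.261178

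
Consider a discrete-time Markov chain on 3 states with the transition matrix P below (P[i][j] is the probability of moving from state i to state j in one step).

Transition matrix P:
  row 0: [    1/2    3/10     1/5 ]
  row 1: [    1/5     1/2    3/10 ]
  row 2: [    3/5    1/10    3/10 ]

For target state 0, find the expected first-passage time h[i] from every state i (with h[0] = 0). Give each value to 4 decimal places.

First-step conditioning: h[0] = 0; for i ≠ 0, h[i] = 1 + Σ_k P[i][k]·h[k].
  h[1] = 1 + 1/2·h[1] + 3/10·h[2]
  h[2] = 1 + 1/10·h[1] + 3/10·h[2]
Solving the 2×2 linear system over states ≠ 0 gives exactly h = [0, 25/8, 15/8] (h[0] = 0 is the target).

h = [0.0000, 3.1250, 1.8750]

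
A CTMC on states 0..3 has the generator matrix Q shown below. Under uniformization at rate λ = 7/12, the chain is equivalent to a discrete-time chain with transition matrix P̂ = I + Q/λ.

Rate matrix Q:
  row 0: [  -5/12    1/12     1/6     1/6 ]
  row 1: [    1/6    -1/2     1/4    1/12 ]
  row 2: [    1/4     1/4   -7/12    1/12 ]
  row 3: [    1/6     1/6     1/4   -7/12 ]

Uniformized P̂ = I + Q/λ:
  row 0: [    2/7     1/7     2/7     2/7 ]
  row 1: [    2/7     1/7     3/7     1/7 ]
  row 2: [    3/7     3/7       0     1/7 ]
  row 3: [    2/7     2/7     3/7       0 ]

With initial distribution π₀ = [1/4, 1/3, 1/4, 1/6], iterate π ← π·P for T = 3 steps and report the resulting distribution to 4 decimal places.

t=0: π = [0.2500, 0.3333, 0.2500, 0.1667]
t=1: π = [0.3214, 0.2381, 0.2857, 0.1548]
t=2: π = [0.3265, 0.2466, 0.2602, 0.1667]
t=3: π = [0.3229, 0.2410, 0.2704, 0.1657]

π = [0.3229, 0.2410, 0.2704, 0.1657]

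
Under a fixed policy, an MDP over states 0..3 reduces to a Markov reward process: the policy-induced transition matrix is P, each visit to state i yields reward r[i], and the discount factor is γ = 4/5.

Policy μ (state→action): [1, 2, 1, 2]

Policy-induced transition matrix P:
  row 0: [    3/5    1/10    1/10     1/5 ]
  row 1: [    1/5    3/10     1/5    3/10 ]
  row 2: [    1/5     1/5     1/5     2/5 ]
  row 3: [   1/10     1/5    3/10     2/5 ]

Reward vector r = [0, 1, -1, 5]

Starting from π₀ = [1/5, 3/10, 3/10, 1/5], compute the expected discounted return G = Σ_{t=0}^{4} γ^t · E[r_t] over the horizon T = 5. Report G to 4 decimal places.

t=0: π = [0.2000, 0.3000, 0.3000, 0.2000], E[r] = 1.0000, γ^t·E[r] = 1.000000, running G = 1.000000
t=1: π = [0.2600, 0.2100, 0.2000, 0.3300], E[r] = 1.6600, γ^t·E[r] = 1.328000, running G = 2.328000
t=2: π = [0.2710, 0.1950, 0.2070, 0.3270], E[r] = 1.6230, γ^t·E[r] = 1.038720, running G = 3.366720
t=3: π = [0.2757, 0.1924, 0.2056, 0.3263], E[r] = 1.6183, γ^t·E[r] = 0.828570, running G = 4.195290
t=4: π = [0.2777, 0.1917, 0.2051, 0.3256], E[r] = 1.6147, γ^t·E[r] = 0.661385, running G = 4.856675

G = 4.8567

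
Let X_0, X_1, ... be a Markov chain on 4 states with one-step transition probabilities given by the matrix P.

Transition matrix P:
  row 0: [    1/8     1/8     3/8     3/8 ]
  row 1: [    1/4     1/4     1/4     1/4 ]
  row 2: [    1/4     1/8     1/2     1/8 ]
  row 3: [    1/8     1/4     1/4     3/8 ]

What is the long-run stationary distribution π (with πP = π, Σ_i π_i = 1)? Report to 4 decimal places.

Balance equations π_j = Σ_i π_i·P[i][j]:
  π_0 = 1/8·π_0 + 1/4·π_1 + 1/4·π_2 + 1/8·π_3
  π_1 = 1/8·π_0 + 1/4·π_1 + 1/8·π_2 + 1/4·π_3
  π_2 = 3/8·π_0 + 1/4·π_1 + 1/2·π_2 + 1/4·π_3
  normalize: π_0 + π_1 + π_2 + π_3 = 1
Solving the linear system gives exactly π = [74/383, 69/383, 140/383, 100/383].

π = [0.1932, 0.1802, 0.3655, 0.2611]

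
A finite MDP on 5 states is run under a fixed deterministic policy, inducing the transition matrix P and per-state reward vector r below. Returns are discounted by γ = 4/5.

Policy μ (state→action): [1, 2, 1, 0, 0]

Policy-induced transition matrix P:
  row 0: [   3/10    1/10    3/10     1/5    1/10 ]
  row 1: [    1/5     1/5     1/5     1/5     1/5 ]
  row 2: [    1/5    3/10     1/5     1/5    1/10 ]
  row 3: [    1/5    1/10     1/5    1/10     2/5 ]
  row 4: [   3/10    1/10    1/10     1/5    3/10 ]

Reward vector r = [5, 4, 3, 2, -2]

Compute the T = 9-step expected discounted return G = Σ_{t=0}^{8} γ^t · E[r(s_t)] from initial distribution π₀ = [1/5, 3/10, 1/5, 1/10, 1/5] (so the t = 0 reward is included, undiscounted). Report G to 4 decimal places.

G = 10.6381

t=0: π = [0.2000, 0.3000, 0.2000, 0.1000, 0.2000], E[r] = 2.6000, γ^t·E[r] = 2.600000, running G = 2.600000
t=1: π = [0.2400, 0.1700, 0.2000, 0.1900, 0.2000], E[r] = 2.4600, γ^t·E[r] = 1.968000, running G = 4.568000
t=2: π = [0.2440, 0.1570, 0.2040, 0.1810, 0.2140], E[r] = 2.3940, γ^t·E[r] = 1.532160, running G = 6.100160
t=3: π = [0.2458, 0.1565, 0.2030, 0.1819, 0.2128], E[r] = 2.4022, γ^t·E[r] = 1.229926, running G = 7.330086
t=4: π = [0.2459, 0.1563, 0.2033, 0.1818, 0.2128], E[r] = 2.4023, γ^t·E[r] = 0.983966, running G = 8.314052
t=5: π = [0.2459, 0.1563, 0.2033, 0.1818, 0.2127], E[r] = 2.4026, γ^t·E[r] = 0.787275, running G = 9.101328
t=6: π = [0.2459, 0.1563, 0.2033, 0.1818, 0.2127], E[r] = 2.4026, γ^t·E[r] = 0.629826, running G = 9.731153
t=7: π = [0.2459, 0.1563, 0.2033, 0.1818, 0.2127], E[r] = 2.4026, γ^t·E[r] = 0.503861, running G = 10.235015
t=8: π = [0.2459, 0.1563, 0.2033, 0.1818, 0.2127], E[r] = 2.4026, γ^t·E[r] = 0.403089, running G = 10.638104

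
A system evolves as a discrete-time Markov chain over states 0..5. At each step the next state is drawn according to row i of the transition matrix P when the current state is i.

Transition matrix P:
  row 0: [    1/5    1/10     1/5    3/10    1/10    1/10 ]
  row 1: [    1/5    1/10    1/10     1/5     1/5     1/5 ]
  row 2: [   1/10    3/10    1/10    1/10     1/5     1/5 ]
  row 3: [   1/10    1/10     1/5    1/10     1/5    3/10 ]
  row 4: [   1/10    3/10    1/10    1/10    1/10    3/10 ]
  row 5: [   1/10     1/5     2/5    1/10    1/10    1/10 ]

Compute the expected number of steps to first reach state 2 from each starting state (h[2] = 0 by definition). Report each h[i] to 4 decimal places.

h = [4.8099, 5.2543, 0.0000, 4.6953, 5.2238, 3.9153]

First-step conditioning: h[2] = 0; for i ≠ 2, h[i] = 1 + Σ_k P[i][k]·h[k].
  h[0] = 1 + 1/5·h[0] + 1/10·h[1] + 3/10·h[3] + 1/10·h[4] + 1/10·h[5]
  h[1] = 1 + 1/5·h[0] + 1/10·h[1] + 1/5·h[3] + 1/5·h[4] + 1/5·h[5]
  h[3] = 1 + 1/10·h[0] + 1/10·h[1] + 1/10·h[3] + 1/5·h[4] + 3/10·h[5]
  h[4] = 1 + 1/10·h[0] + 3/10·h[1] + 1/10·h[3] + 1/10·h[4] + 3/10·h[5]
  h[5] = 1 + 1/10·h[0] + 1/5·h[1] + 1/10·h[3] + 1/10·h[4] + 1/10·h[5]
Solving the 5×5 linear system over states ≠ 2 gives exactly h = [30740/6391, 33580/6391, 0, 60015/12782, 3035/581, 50045/12782] (h[2] = 0 is the target).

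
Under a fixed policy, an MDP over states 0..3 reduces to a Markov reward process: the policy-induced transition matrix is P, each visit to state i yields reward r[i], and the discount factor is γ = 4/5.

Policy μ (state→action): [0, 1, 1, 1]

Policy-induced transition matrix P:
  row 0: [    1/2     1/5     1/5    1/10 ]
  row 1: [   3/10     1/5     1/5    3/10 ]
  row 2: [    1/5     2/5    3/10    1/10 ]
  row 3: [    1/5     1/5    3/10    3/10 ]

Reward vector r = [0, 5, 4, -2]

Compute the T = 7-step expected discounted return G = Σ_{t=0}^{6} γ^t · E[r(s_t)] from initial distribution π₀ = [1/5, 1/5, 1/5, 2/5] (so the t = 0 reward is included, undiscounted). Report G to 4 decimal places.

G = 6.4211

t=0: π = [0.2000, 0.2000, 0.2000, 0.4000], E[r] = 1.0000, γ^t·E[r] = 1.000000, running G = 1.000000
t=1: π = [0.2800, 0.2400, 0.2600, 0.2200], E[r] = 1.8000, γ^t·E[r] = 1.440000, running G = 2.440000
t=2: π = [0.3080, 0.2520, 0.2480, 0.1920], E[r] = 1.8680, γ^t·E[r] = 1.195520, running G = 3.635520
t=3: π = [0.3176, 0.2496, 0.2440, 0.1888], E[r] = 1.8464, γ^t·E[r] = 0.945357, running G = 4.580877
t=4: π = [0.3202, 0.2488, 0.2433, 0.1877], E[r] = 1.8418, γ^t·E[r] = 0.754385, running G = 5.335262
t=5: π = [0.3210, 0.2487, 0.2431, 0.1873], E[r] = 1.8411, γ^t·E[r] = 0.603282, running G = 5.938544
t=6: π = [0.3212, 0.2486, 0.2430, 0.1872], E[r] = 1.8409, γ^t·E[r] = 0.482574, running G = 6.421118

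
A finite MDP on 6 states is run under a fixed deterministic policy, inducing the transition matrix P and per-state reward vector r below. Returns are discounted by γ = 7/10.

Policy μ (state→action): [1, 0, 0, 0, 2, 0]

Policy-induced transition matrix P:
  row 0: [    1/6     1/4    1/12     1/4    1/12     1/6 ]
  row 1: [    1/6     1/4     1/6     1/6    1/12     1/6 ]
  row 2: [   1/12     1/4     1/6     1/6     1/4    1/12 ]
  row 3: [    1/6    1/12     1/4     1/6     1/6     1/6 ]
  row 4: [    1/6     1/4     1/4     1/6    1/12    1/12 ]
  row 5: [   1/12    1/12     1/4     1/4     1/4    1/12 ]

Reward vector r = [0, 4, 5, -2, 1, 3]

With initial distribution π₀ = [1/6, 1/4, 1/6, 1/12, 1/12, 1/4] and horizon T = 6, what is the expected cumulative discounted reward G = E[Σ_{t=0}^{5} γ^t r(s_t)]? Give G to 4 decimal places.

G = 6.1735

t=0: π = [0.1667, 0.2500, 0.1667, 0.0833, 0.0833, 0.2500], E[r] = 2.5000, γ^t·E[r] = 2.500000, running G = 2.500000
t=1: π = [0.1319, 0.1944, 0.1875, 0.2014, 0.1597, 0.1250], E[r] = 1.8472, γ^t·E[r] = 1.293056, running G = 3.793056
t=2: π = [0.1406, 0.1956, 0.1962, 0.1881, 0.1522, 0.1273], E[r] = 1.9213, γ^t·E[r] = 0.941435, running G = 4.734491
t=3: π = [0.1397, 0.1974, 0.1939, 0.1890, 0.1529, 0.1270], E[r] = 1.9153, γ^t·E[r] = 0.656954, running G = 5.391444
t=4: π = [0.1399, 0.1973, 0.1941, 0.1889, 0.1526, 0.1272], E[r] = 1.9162, γ^t·E[r] = 0.460068, running G = 5.851512
t=5: π = [0.1399, 0.1973, 0.1941, 0.1889, 0.1526, 0.1272], E[r] = 1.9159, γ^t·E[r] = 0.322004, running G = 6.173517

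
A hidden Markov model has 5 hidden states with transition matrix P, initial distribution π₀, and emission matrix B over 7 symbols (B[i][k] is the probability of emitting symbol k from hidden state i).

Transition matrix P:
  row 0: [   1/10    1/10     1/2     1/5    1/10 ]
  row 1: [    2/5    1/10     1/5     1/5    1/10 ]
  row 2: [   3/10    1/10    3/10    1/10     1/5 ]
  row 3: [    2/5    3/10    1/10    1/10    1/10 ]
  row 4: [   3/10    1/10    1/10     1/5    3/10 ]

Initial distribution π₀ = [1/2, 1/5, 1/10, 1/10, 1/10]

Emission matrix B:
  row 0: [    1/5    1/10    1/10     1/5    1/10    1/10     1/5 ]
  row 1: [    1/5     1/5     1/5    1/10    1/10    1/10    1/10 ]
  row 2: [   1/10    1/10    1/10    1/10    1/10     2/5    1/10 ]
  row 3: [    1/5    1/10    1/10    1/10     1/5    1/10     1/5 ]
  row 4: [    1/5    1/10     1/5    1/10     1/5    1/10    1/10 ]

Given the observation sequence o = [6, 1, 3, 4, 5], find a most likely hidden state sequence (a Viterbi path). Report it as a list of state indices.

path = [0, 2, 0, 2, 2]

t=0: δ = [1.000e-01, 2.000e-02, 1.000e-02, 2.000e-02, 1.000e-02]  (obs o_0=6)
t=1: δ = [1.000e-03, 2.000e-03, 5.000e-03, 2.000e-03, 1.000e-03]  ψ = [0, 0, 0, 0, 0]  (obs o_1=1)
t=2: δ = [3.000e-04, 6.000e-05, 1.500e-04, 5.000e-05, 1.000e-04]  ψ = [2, 3, 2, 2, 2]  (obs o_2=3)
t=3: δ = [4.500e-06, 3.000e-06, 1.500e-05, 1.200e-05, 6.000e-06]  ψ = [2, 0, 0, 0, 0]  (obs o_3=4)
t=4: δ = [4.800e-07, 3.600e-07, 1.800e-06, 1.500e-07, 3.000e-07]  ψ = [3, 3, 2, 2, 2]  (obs o_4=5)
backtrack: best end state = 2; path = [0, 2, 0, 2, 2]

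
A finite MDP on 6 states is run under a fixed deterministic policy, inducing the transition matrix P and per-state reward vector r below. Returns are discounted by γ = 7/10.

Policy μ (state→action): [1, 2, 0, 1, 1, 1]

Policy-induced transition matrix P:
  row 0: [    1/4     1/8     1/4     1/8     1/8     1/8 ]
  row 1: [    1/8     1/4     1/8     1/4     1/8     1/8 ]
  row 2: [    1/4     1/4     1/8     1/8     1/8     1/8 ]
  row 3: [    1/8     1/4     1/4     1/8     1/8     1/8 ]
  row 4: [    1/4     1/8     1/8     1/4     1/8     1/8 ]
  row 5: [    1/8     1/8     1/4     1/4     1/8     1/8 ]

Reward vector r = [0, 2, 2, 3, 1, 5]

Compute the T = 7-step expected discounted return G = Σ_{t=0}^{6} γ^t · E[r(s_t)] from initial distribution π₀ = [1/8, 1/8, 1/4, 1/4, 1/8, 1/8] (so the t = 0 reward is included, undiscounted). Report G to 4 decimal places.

G = 6.4769

t=0: π = [0.1250, 0.1250, 0.2500, 0.2500, 0.1250, 0.1250], E[r] = 2.2500, γ^t·E[r] = 2.250000, running G = 2.250000
t=1: π = [0.1875, 0.2031, 0.1875, 0.1719, 0.1250, 0.1250], E[r] = 2.0469, γ^t·E[r] = 1.432813, running G = 3.682813
t=2: π = [0.1875, 0.1953, 0.1855, 0.1816, 0.1250, 0.1250], E[r] = 2.0566, γ^t·E[r] = 1.007754, running G = 4.690566
t=3: π = [0.1873, 0.1953, 0.1868, 0.1807, 0.1250, 0.1250], E[r] = 2.0562, γ^t·E[r] = 0.705260, running G = 5.395827
t=4: π = [0.1874, 0.1953, 0.1866, 0.1807, 0.1250, 0.1250], E[r] = 2.0559, γ^t·E[r] = 0.493624, running G = 5.889450
t=5: π = [0.1874, 0.1953, 0.1866, 0.1807, 0.1250, 0.1250], E[r] = 2.0559, γ^t·E[r] = 0.345538, running G = 6.234989
t=6: π = [0.1874, 0.1953, 0.1866, 0.1807, 0.1250, 0.1250], E[r] = 2.0559, γ^t·E[r] = 0.241876, running G = 6.476865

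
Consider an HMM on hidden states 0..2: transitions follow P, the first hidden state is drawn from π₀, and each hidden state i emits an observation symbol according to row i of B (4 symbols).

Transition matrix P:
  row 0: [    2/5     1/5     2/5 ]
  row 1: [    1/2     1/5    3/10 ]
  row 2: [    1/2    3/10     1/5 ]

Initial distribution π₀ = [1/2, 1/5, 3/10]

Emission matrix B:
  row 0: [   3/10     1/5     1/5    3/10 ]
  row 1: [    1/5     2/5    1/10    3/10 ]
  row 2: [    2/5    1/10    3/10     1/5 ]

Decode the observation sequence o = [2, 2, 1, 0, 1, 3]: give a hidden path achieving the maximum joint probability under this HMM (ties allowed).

t=0: δ = [1.000e-01, 2.000e-02, 9.000e-02]  (obs o_0=2)
t=1: δ = [9.000e-03, 2.700e-03, 1.200e-02]  ψ = [2, 2, 0]  (obs o_1=2)
t=2: δ = [1.200e-03, 1.440e-03, 3.600e-04]  ψ = [2, 2, 0]  (obs o_2=1)
t=3: δ = [2.160e-04, 5.760e-05, 1.920e-04]  ψ = [1, 1, 0]  (obs o_3=0)
t=4: δ = [1.920e-05, 2.304e-05, 8.640e-06]  ψ = [2, 2, 0]  (obs o_4=1)
t=5: δ = [3.456e-06, 1.382e-06, 1.536e-06]  ψ = [1, 1, 0]  (obs o_5=3)
backtrack: best end state = 0; path = [0, 2, 0, 2, 1, 0]

path = [0, 2, 0, 2, 1, 0]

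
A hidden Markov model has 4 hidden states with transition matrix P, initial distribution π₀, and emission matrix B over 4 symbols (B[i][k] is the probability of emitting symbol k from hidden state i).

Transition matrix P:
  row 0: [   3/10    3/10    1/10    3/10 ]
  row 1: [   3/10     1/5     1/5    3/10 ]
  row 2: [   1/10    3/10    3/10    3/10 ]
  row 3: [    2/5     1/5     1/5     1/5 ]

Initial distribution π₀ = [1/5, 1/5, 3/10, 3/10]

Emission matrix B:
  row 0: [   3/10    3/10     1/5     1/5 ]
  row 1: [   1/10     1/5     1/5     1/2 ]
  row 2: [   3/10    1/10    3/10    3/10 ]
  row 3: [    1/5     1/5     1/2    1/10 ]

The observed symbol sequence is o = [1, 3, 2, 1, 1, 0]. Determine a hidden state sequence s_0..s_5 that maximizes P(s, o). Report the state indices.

path = [0, 1, 3, 0, 0, 0]

t=0: δ = [6.000e-02, 4.000e-02, 3.000e-02, 6.000e-02]  (obs o_0=1)
t=1: δ = [4.800e-03, 9.000e-03, 3.600e-03, 1.800e-03]  ψ = [3, 0, 3, 0]  (obs o_1=3)
t=2: δ = [5.400e-04, 3.600e-04, 5.400e-04, 1.350e-03]  ψ = [1, 1, 1, 1]  (obs o_2=2)
t=3: δ = [1.620e-04, 5.400e-05, 2.700e-05, 5.400e-05]  ψ = [3, 3, 3, 3]  (obs o_3=1)
t=4: δ = [1.458e-05, 9.720e-06, 1.620e-06, 9.720e-06]  ψ = [0, 0, 0, 0]  (obs o_4=1)
t=5: δ = [1.312e-06, 4.374e-07, 5.832e-07, 8.748e-07]  ψ = [0, 0, 1, 0]  (obs o_5=0)
backtrack: best end state = 0; path = [0, 1, 3, 0, 0, 0]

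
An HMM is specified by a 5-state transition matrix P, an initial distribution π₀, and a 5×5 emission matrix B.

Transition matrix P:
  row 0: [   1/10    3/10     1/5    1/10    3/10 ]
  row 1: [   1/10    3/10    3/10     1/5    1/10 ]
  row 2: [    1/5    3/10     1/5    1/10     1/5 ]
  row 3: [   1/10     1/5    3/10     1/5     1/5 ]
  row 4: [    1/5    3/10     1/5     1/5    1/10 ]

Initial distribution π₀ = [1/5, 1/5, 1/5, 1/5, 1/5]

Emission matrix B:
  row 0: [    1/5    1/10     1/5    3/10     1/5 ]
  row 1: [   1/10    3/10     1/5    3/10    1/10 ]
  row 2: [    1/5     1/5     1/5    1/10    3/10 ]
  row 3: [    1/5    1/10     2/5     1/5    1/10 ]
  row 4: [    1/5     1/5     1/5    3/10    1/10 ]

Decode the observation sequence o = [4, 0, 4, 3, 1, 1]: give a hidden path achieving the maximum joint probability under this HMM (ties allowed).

t=0: δ = [4.000e-02, 2.000e-02, 6.000e-02, 2.000e-02, 2.000e-02]  (obs o_0=4)
t=1: δ = [2.400e-03, 1.800e-03, 2.400e-03, 1.200e-03, 2.400e-03]  ψ = [2, 2, 2, 2, 0]  (obs o_1=0)
t=2: δ = [9.600e-05, 7.200e-05, 1.620e-04, 4.800e-05, 7.200e-05]  ψ = [2, 0, 1, 4, 0]  (obs o_2=4)
t=3: δ = [9.720e-06, 1.458e-05, 3.240e-06, 3.240e-06, 9.720e-06]  ψ = [2, 2, 2, 2, 2]  (obs o_3=3)
t=4: δ = [1.944e-07, 1.312e-06, 8.748e-07, 2.916e-07, 5.832e-07]  ψ = [4, 1, 1, 1, 0]  (obs o_4=1)
t=5: δ = [1.750e-08, 1.181e-07, 7.873e-08, 2.624e-08, 3.499e-08]  ψ = [2, 1, 1, 1, 2]  (obs o_5=1)
backtrack: best end state = 1; path = [2, 1, 2, 1, 1, 1]

path = [2, 1, 2, 1, 1, 1]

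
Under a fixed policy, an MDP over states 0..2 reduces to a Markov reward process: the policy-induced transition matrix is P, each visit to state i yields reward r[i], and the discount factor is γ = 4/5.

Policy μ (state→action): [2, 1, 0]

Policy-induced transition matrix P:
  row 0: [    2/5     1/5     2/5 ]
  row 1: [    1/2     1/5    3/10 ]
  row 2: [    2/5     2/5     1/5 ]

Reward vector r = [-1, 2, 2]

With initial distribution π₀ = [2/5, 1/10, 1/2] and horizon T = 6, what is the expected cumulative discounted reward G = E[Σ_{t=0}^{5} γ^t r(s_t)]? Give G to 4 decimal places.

G = 2.7722

t=0: π = [0.4000, 0.1000, 0.5000], E[r] = 0.8000, γ^t·E[r] = 0.800000, running G = 0.800000
t=1: π = [0.4100, 0.3000, 0.2900], E[r] = 0.7700, γ^t·E[r] = 0.616000, running G = 1.416000
t=2: π = [0.4300, 0.2580, 0.3120], E[r] = 0.7100, γ^t·E[r] = 0.454400, running G = 1.870400
t=3: π = [0.4258, 0.2624, 0.3118], E[r] = 0.7226, γ^t·E[r] = 0.369971, running G = 2.240371
t=4: π = [0.4262, 0.2624, 0.3114], E[r] = 0.7213, γ^t·E[r] = 0.295436, running G = 2.535807
t=5: π = [0.4262, 0.2623, 0.3115], E[r] = 0.7213, γ^t·E[r] = 0.236353, running G = 2.772160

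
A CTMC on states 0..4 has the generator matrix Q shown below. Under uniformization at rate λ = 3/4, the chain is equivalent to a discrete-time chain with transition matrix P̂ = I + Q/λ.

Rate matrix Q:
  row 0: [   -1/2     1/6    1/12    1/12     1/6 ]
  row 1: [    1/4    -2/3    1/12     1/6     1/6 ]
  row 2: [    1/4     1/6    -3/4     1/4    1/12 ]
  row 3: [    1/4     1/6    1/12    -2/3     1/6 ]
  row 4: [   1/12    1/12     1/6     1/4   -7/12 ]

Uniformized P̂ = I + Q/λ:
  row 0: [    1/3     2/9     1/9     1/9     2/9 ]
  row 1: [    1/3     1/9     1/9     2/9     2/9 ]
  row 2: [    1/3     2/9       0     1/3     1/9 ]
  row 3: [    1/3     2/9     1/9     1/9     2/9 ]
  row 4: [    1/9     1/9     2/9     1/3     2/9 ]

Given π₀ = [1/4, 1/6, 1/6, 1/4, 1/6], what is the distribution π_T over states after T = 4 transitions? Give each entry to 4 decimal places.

π = [0.2869, 0.1791, 0.1209, 0.2043, 0.2088]

t=0: π = [0.2500, 0.1667, 0.1667, 0.2500, 0.1667]
t=1: π = [0.2963, 0.1852, 0.1111, 0.2037, 0.2037]
t=2: π = [0.2881, 0.1790, 0.1214, 0.2016, 0.2099]
t=3: π = [0.2867, 0.1790, 0.1209, 0.2046, 0.2087]
t=4: π = [0.2869, 0.1791, 0.1209, 0.2043, 0.2088]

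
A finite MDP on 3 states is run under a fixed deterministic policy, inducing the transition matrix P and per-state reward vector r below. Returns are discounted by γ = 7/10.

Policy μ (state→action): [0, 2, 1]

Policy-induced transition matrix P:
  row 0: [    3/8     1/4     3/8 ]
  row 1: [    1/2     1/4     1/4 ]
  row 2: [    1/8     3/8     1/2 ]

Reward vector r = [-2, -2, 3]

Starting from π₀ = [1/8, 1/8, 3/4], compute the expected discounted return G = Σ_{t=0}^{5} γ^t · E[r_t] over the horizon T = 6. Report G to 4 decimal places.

G = 1.8541

t=0: π = [0.1250, 0.1250, 0.7500], E[r] = 1.7500, γ^t·E[r] = 1.750000, running G = 1.750000
t=1: π = [0.2031, 0.3438, 0.4531], E[r] = 0.2656, γ^t·E[r] = 0.185938, running G = 1.935938
t=2: π = [0.3047, 0.3066, 0.3887], E[r] = -0.0566, γ^t·E[r] = -0.027754, running G = 1.908184
t=3: π = [0.3162, 0.2986, 0.3853], E[r] = -0.0737, γ^t·E[r] = -0.025290, running G = 1.882894
t=4: π = [0.3160, 0.2982, 0.3858], E[r] = -0.0708, γ^t·E[r] = -0.017007, running G = 1.865887
t=5: π = [0.3158, 0.2982, 0.3860], E[r] = -0.0702, γ^t·E[r] = -0.011799, running G = 1.854089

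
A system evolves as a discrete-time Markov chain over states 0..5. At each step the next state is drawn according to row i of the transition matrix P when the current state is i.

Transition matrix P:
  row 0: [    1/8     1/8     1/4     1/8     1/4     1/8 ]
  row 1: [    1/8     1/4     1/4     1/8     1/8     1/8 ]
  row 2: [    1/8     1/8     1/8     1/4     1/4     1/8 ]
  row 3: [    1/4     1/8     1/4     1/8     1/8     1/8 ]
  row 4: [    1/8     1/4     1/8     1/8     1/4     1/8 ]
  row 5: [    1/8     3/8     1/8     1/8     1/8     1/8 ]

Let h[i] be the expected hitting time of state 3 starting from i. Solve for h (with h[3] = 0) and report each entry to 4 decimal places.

h = [6.7500, 6.7368, 6.0000, 0.0000, 6.8421, 6.8289]

First-step conditioning: h[3] = 0; for i ≠ 3, h[i] = 1 + Σ_k P[i][k]·h[k].
  h[0] = 1 + 1/8·h[0] + 1/8·h[1] + 1/4·h[2] + 1/4·h[4] + 1/8·h[5]
  h[1] = 1 + 1/8·h[0] + 1/4·h[1] + 1/4·h[2] + 1/8·h[4] + 1/8·h[5]
  h[2] = 1 + 1/8·h[0] + 1/8·h[1] + 1/8·h[2] + 1/4·h[4] + 1/8·h[5]
  h[4] = 1 + 1/8·h[0] + 1/4·h[1] + 1/8·h[2] + 1/4·h[4] + 1/8·h[5]
  h[5] = 1 + 1/8·h[0] + 3/8·h[1] + 1/8·h[2] + 1/8·h[4] + 1/8·h[5]
Solving the 5×5 linear system over states ≠ 3 gives exactly h = [27/4, 128/19, 6, 0, 130/19, 519/76] (h[3] = 0 is the target).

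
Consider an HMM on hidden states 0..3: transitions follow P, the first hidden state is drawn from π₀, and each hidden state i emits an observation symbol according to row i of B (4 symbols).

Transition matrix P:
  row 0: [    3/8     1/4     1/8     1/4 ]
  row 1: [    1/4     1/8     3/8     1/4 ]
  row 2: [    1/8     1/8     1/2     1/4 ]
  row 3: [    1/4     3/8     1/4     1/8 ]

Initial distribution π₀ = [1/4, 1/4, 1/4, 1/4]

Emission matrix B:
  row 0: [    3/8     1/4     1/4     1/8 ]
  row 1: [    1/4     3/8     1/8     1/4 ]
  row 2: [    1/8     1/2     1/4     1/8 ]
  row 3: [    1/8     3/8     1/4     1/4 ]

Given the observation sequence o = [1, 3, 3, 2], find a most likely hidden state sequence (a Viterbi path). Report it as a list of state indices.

path = [2, 3, 1, 2]

t=0: δ = [6.250e-02, 9.375e-02, 1.250e-01, 9.375e-02]  (obs o_0=1)
t=1: δ = [2.930e-03, 8.789e-03, 7.812e-03, 7.812e-03]  ψ = [0, 3, 2, 2]  (obs o_1=3)
t=2: δ = [2.747e-04, 7.324e-04, 4.883e-04, 5.493e-04]  ψ = [1, 3, 2, 1]  (obs o_2=3)
t=3: δ = [4.578e-05, 2.575e-05, 6.866e-05, 4.578e-05]  ψ = [1, 3, 1, 1]  (obs o_3=2)
backtrack: best end state = 2; path = [2, 3, 1, 2]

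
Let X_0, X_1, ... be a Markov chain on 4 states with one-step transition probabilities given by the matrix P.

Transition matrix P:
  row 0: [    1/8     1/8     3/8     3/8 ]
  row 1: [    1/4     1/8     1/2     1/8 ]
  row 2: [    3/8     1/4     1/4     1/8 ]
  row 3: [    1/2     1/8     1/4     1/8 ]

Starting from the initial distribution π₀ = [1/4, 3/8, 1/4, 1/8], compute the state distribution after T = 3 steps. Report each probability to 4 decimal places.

t=0: π = [0.2500, 0.3750, 0.2500, 0.1250]
t=1: π = [0.2813, 0.1563, 0.3750, 0.1875]
t=2: π = [0.3086, 0.1719, 0.3242, 0.1953]
t=3: π = [0.3008, 0.1655, 0.3315, 0.2021]

π = [0.3008, 0.1655, 0.3315, 0.2021]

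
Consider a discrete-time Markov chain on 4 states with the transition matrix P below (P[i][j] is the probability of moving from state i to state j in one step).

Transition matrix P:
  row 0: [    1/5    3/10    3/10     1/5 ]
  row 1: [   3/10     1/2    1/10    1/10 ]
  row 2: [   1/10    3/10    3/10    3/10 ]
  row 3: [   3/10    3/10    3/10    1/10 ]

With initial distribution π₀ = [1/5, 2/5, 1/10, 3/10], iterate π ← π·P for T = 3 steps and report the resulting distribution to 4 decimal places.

π = [0.2322, 0.3752, 0.2248, 0.1678]

t=0: π = [0.2000, 0.4000, 0.1000, 0.3000]
t=1: π = [0.2600, 0.3800, 0.2200, 0.1400]
t=2: π = [0.2300, 0.3760, 0.2240, 0.1700]
t=3: π = [0.2322, 0.3752, 0.2248, 0.1678]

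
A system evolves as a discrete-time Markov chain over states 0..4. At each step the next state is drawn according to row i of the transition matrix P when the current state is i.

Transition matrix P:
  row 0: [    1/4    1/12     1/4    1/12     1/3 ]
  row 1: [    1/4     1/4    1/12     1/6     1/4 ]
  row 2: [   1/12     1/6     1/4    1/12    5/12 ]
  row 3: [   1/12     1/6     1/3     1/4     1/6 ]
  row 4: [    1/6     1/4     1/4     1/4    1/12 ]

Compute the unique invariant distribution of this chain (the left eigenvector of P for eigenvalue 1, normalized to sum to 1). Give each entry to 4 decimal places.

π = [0.1626, 0.1895, 0.2324, 0.1684, 0.2471]

Balance equations π_j = Σ_i π_i·P[i][j]:
  π_0 = 1/4·π_0 + 1/4·π_1 + 1/12·π_2 + 1/12·π_3 + 1/6·π_4
  π_1 = 1/12·π_0 + 1/4·π_1 + 1/6·π_2 + 1/6·π_3 + 1/4·π_4
  π_2 = 1/4·π_0 + 1/12·π_1 + 1/4·π_2 + 1/3·π_3 + 1/4·π_4
  π_3 = 1/12·π_0 + 1/6·π_1 + 1/12·π_2 + 1/4·π_3 + 1/4·π_4
  normalize: π_0 + π_1 + π_2 + π_3 + π_4 = 1
Solving the linear system gives exactly π = [3078/18929, 3587/18929, 4400/18929, 3187/18929, 4677/18929].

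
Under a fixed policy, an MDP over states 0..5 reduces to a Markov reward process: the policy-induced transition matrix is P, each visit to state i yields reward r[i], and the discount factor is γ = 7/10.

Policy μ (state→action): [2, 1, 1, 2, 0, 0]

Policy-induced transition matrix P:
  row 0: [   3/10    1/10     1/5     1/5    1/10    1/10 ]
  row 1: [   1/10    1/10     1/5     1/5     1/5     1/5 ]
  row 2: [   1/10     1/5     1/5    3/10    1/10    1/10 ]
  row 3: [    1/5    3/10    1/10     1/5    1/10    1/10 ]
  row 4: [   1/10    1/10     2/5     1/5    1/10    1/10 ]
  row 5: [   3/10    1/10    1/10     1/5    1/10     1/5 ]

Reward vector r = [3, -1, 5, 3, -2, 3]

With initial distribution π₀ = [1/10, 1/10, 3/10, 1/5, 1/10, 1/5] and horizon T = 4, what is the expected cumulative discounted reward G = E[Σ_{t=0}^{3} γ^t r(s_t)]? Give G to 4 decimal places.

G = 5.9714

t=0: π = [0.1000, 0.1000, 0.3000, 0.2000, 0.1000, 0.2000], E[r] = 2.7000, γ^t·E[r] = 2.700000, running G = 2.700000
t=1: π = [0.1800, 0.1700, 0.1800, 0.2300, 0.1100, 0.1300], E[r] = 2.1300, γ^t·E[r] = 1.491000, running G = 4.191000
t=2: π = [0.1850, 0.1640, 0.1860, 0.2180, 0.1170, 0.1300], E[r] = 2.1310, γ^t·E[r] = 1.044190, running G = 5.235190
t=3: π = [0.1848, 0.1622, 0.1886, 0.2186, 0.1164, 0.1294], E[r] = 2.1464, γ^t·E[r] = 0.736215, running G = 5.971405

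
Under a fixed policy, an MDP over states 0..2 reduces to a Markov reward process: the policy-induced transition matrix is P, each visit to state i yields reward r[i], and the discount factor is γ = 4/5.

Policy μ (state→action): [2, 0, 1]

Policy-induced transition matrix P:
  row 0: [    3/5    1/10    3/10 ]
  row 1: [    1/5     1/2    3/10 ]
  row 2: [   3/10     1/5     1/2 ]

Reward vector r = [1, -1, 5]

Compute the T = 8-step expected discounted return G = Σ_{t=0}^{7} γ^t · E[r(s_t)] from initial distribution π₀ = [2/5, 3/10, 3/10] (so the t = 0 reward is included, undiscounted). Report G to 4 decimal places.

G = 7.9512

t=0: π = [0.4000, 0.3000, 0.3000], E[r] = 1.6000, γ^t·E[r] = 1.600000, running G = 1.600000
t=1: π = [0.3900, 0.2500, 0.3600], E[r] = 1.9400, γ^t·E[r] = 1.552000, running G = 3.152000
t=2: π = [0.3920, 0.2360, 0.3720], E[r] = 2.0160, γ^t·E[r] = 1.290240, running G = 4.442240
t=3: π = [0.3940, 0.2316, 0.3744], E[r] = 2.0344, γ^t·E[r] = 1.041613, running G = 5.483853
t=4: π = [0.3950, 0.2301, 0.3749], E[r] = 2.0394, γ^t·E[r] = 0.835322, running G = 6.319175
t=5: π = [0.3955, 0.2295, 0.3750], E[r] = 2.0409, γ^t·E[r] = 0.668750, running G = 6.987925
t=6: π = [0.3957, 0.2293, 0.3750], E[r] = 2.0414, γ^t·E[r] = 0.535133, running G = 7.523058
t=7: π = [0.3958, 0.2292, 0.3750], E[r] = 2.0416, γ^t·E[r] = 0.428145, running G = 7.951202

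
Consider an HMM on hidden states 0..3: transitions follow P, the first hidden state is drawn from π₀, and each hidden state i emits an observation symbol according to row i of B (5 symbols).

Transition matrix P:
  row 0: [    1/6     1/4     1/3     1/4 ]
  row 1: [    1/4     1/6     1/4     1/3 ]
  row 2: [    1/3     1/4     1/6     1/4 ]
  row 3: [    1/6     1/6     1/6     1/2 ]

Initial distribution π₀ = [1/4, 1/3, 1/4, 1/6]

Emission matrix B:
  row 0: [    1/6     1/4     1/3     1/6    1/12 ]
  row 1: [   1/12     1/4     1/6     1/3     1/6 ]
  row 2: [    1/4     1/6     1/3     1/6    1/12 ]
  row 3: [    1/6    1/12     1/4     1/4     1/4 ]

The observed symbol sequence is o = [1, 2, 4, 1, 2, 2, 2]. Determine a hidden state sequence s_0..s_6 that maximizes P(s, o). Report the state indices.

path = [1, 3, 3, 3, 3, 3, 3]

t=0: δ = [6.250e-02, 8.333e-02, 4.167e-02, 1.389e-02]  (obs o_0=1)
t=1: δ = [6.944e-03, 2.604e-03, 6.944e-03, 6.944e-03]  ψ = [1, 0, 0, 1]  (obs o_1=2)
t=2: δ = [1.929e-04, 2.894e-04, 1.929e-04, 8.681e-04]  ψ = [2, 0, 0, 3]  (obs o_2=4)
t=3: δ = [3.617e-05, 3.617e-05, 2.411e-05, 3.617e-05]  ψ = [3, 3, 3, 3]  (obs o_3=1)
t=4: δ = [3.014e-06, 1.507e-06, 4.019e-06, 4.521e-06]  ψ = [1, 0, 0, 3]  (obs o_4=2)
t=5: δ = [4.465e-07, 1.674e-07, 3.349e-07, 5.651e-07]  ψ = [2, 2, 0, 3]  (obs o_5=2)
t=6: δ = [3.721e-08, 1.861e-08, 4.961e-08, 7.064e-08]  ψ = [2, 0, 0, 3]  (obs o_6=2)
backtrack: best end state = 3; path = [1, 3, 3, 3, 3, 3, 3]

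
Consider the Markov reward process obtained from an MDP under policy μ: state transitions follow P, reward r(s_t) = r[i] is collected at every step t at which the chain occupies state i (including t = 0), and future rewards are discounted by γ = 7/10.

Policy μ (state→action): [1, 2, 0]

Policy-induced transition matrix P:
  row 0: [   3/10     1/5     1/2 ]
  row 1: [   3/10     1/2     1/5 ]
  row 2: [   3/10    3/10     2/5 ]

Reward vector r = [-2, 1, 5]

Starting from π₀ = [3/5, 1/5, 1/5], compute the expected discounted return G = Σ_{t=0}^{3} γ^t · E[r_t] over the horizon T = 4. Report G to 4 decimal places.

G = 2.5628

t=0: π = [0.6000, 0.2000, 0.2000], E[r] = 0.0000, γ^t·E[r] = 0.000000, running G = 0.000000
t=1: π = [0.3000, 0.2800, 0.4200], E[r] = 1.7800, γ^t·E[r] = 1.246000, running G = 1.246000
t=2: π = [0.3000, 0.3260, 0.3740], E[r] = 1.5960, γ^t·E[r] = 0.782040, running G = 2.028040
t=3: π = [0.3000, 0.3352, 0.3648], E[r] = 1.5592, γ^t·E[r] = 0.534806, running G = 2.562846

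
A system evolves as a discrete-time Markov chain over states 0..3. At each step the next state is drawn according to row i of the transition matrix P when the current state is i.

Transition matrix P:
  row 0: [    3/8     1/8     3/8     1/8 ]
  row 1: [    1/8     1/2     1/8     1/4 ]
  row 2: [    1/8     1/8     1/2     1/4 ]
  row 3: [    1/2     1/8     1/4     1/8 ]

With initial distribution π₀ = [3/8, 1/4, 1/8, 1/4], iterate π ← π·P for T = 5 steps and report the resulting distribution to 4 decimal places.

π = [0.2631, 0.2004, 0.3435, 0.1930]

t=0: π = [0.3750, 0.2500, 0.1250, 0.2500]
t=1: π = [0.3125, 0.2188, 0.2969, 0.1719]
t=2: π = [0.2676, 0.2070, 0.3359, 0.1895]
t=3: π = [0.2629, 0.2026, 0.3416, 0.1929]
t=4: π = [0.2631, 0.2010, 0.3429, 0.1930]
t=5: π = [0.2631, 0.2004, 0.3435, 0.1930]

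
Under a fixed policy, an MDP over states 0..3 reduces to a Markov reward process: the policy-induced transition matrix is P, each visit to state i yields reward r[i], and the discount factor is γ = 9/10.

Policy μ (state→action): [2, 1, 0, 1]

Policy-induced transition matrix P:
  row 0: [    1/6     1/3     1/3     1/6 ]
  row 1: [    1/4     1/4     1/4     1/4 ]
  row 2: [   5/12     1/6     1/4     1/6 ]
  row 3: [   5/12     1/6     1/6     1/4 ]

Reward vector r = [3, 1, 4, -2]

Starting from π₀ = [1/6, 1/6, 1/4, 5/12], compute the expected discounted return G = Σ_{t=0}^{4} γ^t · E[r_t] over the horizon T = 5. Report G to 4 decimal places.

G = 6.2760

t=0: π = [0.1667, 0.1667, 0.2500, 0.4167], E[r] = 0.8333, γ^t·E[r] = 0.833333, running G = 0.833333
t=1: π = [0.3472, 0.2083, 0.2292, 0.2153], E[r] = 1.7361, γ^t·E[r] = 1.562500, running G = 2.395833
t=2: π = [0.2951, 0.2419, 0.2610, 0.2020], E[r] = 1.7674, γ^t·E[r] = 1.431563, running G = 3.827396
t=3: π = [0.3026, 0.2360, 0.2578, 0.2037], E[r] = 1.7675, γ^t·E[r] = 1.288477, running G = 5.115872
t=4: π = [0.3017, 0.2368, 0.2582, 0.2033], E[r] = 1.7682, γ^t·E[r] = 1.160109, running G = 6.275981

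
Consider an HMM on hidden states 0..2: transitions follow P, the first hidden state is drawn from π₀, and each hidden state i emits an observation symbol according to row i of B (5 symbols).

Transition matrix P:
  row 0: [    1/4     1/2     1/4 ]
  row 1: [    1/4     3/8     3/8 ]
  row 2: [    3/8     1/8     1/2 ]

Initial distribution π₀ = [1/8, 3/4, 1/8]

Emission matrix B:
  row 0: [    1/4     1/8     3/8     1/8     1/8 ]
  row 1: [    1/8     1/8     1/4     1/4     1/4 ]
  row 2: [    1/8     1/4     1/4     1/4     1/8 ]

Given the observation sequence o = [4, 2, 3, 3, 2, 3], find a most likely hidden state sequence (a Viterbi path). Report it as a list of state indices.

t=0: δ = [1.562e-02, 1.875e-01, 1.562e-02]  (obs o_0=4)
t=1: δ = [1.758e-02, 1.758e-02, 1.758e-02]  ψ = [1, 1, 1]  (obs o_1=2)
t=2: δ = [8.240e-04, 2.197e-03, 2.197e-03]  ψ = [2, 0, 2]  (obs o_2=3)
t=3: δ = [1.030e-04, 2.060e-04, 2.747e-04]  ψ = [2, 1, 2]  (obs o_3=3)
t=4: δ = [3.862e-05, 1.931e-05, 3.433e-05]  ψ = [2, 1, 2]  (obs o_4=2)
t=5: δ = [1.609e-06, 4.828e-06, 4.292e-06]  ψ = [2, 0, 2]  (obs o_5=3)
backtrack: best end state = 1; path = [1, 2, 2, 2, 0, 1]

path = [1, 2, 2, 2, 0, 1]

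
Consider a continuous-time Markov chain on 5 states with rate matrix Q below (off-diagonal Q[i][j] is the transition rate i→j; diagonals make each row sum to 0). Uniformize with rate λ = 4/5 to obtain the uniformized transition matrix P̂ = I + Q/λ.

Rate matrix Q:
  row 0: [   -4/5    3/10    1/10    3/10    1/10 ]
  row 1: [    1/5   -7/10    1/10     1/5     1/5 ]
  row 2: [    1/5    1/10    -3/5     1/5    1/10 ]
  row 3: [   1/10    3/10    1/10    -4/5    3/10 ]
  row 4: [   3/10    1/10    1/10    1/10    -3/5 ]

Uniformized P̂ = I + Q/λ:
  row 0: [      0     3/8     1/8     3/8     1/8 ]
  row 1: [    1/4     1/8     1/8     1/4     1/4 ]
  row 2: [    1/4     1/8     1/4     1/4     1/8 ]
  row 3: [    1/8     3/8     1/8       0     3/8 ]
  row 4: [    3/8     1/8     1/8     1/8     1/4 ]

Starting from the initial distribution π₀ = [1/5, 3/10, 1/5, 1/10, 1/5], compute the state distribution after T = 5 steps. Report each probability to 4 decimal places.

π = [0.2035, 0.2251, 0.1429, 0.1971, 0.2315]

t=0: π = [0.2000, 0.3000, 0.2000, 0.1000, 0.2000]
t=1: π = [0.2125, 0.2000, 0.1500, 0.2250, 0.2125]
t=2: π = [0.1953, 0.2344, 0.1438, 0.1938, 0.2328]
t=3: π = [0.2061, 0.2223, 0.1430, 0.1969, 0.2318]
t=4: π = [0.2029, 0.2257, 0.1429, 0.1976, 0.2310]
t=5: π = [0.2035, 0.2251, 0.1429, 0.1971, 0.2315]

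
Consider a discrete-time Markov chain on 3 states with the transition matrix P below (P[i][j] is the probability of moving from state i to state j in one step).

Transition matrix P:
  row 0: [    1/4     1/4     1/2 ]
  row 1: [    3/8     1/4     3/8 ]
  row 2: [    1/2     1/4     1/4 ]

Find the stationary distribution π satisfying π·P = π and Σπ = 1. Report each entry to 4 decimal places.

Balance equations π_j = Σ_i π_i·P[i][j]:
  π_0 = 1/4·π_0 + 3/8·π_1 + 1/2·π_2
  π_1 = 1/4·π_0 + 1/4·π_1 + 1/4·π_2
  normalize: π_0 + π_1 + π_2 = 1
Solving the linear system gives exactly π = [3/8, 1/4, 3/8].

π = [0.3750, 0.2500, 0.3750]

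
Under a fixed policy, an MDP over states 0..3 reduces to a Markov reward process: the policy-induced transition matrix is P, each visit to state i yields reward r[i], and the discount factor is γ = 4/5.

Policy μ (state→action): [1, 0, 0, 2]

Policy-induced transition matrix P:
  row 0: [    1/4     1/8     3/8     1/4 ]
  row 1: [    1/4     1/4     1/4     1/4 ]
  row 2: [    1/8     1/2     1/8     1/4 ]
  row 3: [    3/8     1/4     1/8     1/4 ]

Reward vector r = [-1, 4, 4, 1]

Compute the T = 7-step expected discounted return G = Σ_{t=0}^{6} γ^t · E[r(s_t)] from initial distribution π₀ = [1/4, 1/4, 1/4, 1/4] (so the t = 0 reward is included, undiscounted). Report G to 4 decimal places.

t=0: π = [0.2500, 0.2500, 0.2500, 0.2500], E[r] = 2.0000, γ^t·E[r] = 2.000000, running G = 2.000000
t=1: π = [0.2500, 0.2813, 0.2188, 0.2500], E[r] = 2.0000, γ^t·E[r] = 1.600000, running G = 3.600000
t=2: π = [0.2539, 0.2734, 0.2227, 0.2500], E[r] = 1.9805, γ^t·E[r] = 1.267500, running G = 4.867500
t=3: π = [0.2534, 0.2739, 0.2227, 0.2500], E[r] = 1.9829, γ^t·E[r] = 1.015250, running G = 5.882750
t=4: π = [0.2534, 0.2740, 0.2226, 0.2500], E[r] = 1.9829, γ^t·E[r] = 0.812200, running G = 6.694950
t=5: π = [0.2534, 0.2740, 0.2226, 0.2500], E[r] = 1.9829, γ^t·E[r] = 0.649748, running G = 7.344698
t=6: π = [0.2534, 0.2740, 0.2226, 0.2500], E[r] = 1.9829, γ^t·E[r] = 0.519799, running G = 7.864497

G = 7.8645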